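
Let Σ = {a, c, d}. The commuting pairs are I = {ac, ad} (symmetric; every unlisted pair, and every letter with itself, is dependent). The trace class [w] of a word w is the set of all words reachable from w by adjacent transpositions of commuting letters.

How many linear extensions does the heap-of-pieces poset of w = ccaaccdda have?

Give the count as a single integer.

84

piece 0:c — minimal
piece 1:c rests on {0:c}
piece 2:a — minimal
piece 3:a rests on {2:a}
piece 4:c rests on {1:c}
piece 5:c rests on {4:c}
piece 6:d rests on {5:c}
piece 7:d rests on {6:d}
piece 8:a rests on {3:a}
minimal pieces: {0:c, 2:a}
ways to finish when only these pieces remain (= sum over removing one remaining piece with nothing left below it):
  1 left: {7}→1  {8}→1
  2 left: {3,8}→1  {6,7}→1  {7,8}→2
  3 left: {2,3,8}→1  {3,7,8}→3  {5,6,7}→1  {6,7,8}→3
  4 left: {2,3,7,8}→4  {3,6,7,8}→6  {4,5,6,7}→1  {5,6,7,8}→4
  5 left: {1,4,5,6,7}→1  {2,3,6,7,8}→10  {3,5,6,7,8}→10  {4,5,6,7,8}→5
  6 left: {0,1,4,5,6,7}→1  {1,4,5,6,7,8}→6  {2,3,5,6,7,8}→20  {3,4,5,6,7,8}→15
  7 left: {0,1,4,5,6,7,8}→7  {1,3,4,5,6,7,8}→21  {2,3,4,5,6,7,8}→35
  placing 0:c first → 56 extensions
  placing 2:a first → 28 extensions
total linear extensions = 84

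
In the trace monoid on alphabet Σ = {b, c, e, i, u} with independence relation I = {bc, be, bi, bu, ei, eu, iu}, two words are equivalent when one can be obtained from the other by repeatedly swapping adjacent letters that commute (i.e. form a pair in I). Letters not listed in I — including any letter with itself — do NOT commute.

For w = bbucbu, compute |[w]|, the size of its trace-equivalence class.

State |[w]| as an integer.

20

0(b) covers ∅
1(b) covers 0:b
2(u) covers ∅
3(c) covers 2:u
4(b) covers 1:b
5(u) covers 3:c
floor of heap: 0:b, 2:u
completions by unplaced set U, small U first (add the entries for U minus each lowest piece of U):
  |U|=1: {4}:1  {5}:1
  |U|=2: {1,4}:1  {3,5}:1  {4,5}:2
  |U|=3: {0,1,4}:1  {1,4,5}:3  {2,3,5}:1  {3,4,5}:3
  |U|=4: {0,1,4,5}:4  {1,3,4,5}:6  {2,3,4,5}:4
  start at 0(b): 10
  start at 2(u): 10
sum over floor = 20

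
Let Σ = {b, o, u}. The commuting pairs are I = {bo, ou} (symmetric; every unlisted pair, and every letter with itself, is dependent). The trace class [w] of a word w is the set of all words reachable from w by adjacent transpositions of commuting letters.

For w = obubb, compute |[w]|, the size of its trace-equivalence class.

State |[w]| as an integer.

5

drop 0:o onto floor
drop 1:b onto floor
drop 2:u onto {1:b}
drop 3:b onto {2:u}
drop 4:b onto {3:b}
ground layer = {0:o, 1:b}
drop-orders for the pieces not yet dropped (sum over which currently-grounded one goes next):
  1 to go: {0} 1  {4} 1
  2 to go: {0,4} 2  {3,4} 1
  3 to go: {0,3,4} 3  {2,3,4} 1
  if 0:o drops first: 1 orders
  if 1:b drops first: 4 orders
heap linearizations: 5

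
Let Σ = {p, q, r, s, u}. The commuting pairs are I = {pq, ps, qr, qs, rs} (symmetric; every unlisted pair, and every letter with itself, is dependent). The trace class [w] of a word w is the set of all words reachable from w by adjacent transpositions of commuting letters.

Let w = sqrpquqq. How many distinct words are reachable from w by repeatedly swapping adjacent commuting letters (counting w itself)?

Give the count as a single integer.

piece 0:s — minimal
piece 1:q — minimal
piece 2:r — minimal
piece 3:p rests on {2:r}
piece 4:q rests on {1:q}
piece 5:u rests on {0:s, 3:p, 4:q}
piece 6:q rests on {5:u}
piece 7:q rests on {6:q}
minimal pieces: {0:s, 1:q, 2:r}
ways to finish when only these pieces remain (= sum over removing one remaining piece with nothing left below it):
  1 left: {7}→1
  2 left: {6,7}→1
  3 left: {5,6,7}→1
  4 left: {0,5,6,7}→1  {3,5,6,7}→1  {4,5,6,7}→1
  5 left: {0,3,5,6,7}→2  {0,4,5,6,7}→2  {1,4,5,6,7}→1  {2,3,5,6,7}→1  {3,4,5,6,7}→2
  6 left: {0,1,4,5,6,7}→3  {0,2,3,5,6,7}→3  {0,3,4,5,6,7}→6  {1,3,4,5,6,7}→3  {2,3,4,5,6,7}→3
  placing 0:s first → 6 extensions
  placing 1:q first → 12 extensions
  placing 2:r first → 12 extensions
total linear extensions = 30

30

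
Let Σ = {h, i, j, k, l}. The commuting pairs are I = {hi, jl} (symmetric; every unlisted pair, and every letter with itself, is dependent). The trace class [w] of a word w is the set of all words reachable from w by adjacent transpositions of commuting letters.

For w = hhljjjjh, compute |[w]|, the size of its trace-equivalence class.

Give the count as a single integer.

piece 0:h — minimal
piece 1:h rests on {0:h}
piece 2:l rests on {1:h}
piece 3:j rests on {1:h}
piece 4:j rests on {3:j}
piece 5:j rests on {4:j}
piece 6:j rests on {5:j}
piece 7:h rests on {2:l, 6:j}
minimal pieces: {0:h}
ways to finish when only these pieces remain (= sum over removing one remaining piece with nothing left below it):
  1 left: {7}→1
  2 left: {2,7}→1  {6,7}→1
  3 left: {2,6,7}→2  {5,6,7}→1
  4 left: {2,5,6,7}→3  {4,5,6,7}→1
  5 left: {2,4,5,6,7}→4  {3,4,5,6,7}→1
  6 left: {2,3,4,5,6,7}→5
  placing 0:h first → 5 extensions

5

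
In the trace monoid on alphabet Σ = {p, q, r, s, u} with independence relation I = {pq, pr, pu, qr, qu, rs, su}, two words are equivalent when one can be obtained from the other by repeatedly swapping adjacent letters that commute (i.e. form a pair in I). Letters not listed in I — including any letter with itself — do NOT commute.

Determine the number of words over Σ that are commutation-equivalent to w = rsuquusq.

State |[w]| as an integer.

70

drop 0:r onto floor
drop 1:s onto floor
drop 2:u onto {0:r}
drop 3:q onto {1:s}
drop 4:u onto {2:u}
drop 5:u onto {4:u}
drop 6:s onto {3:q}
drop 7:q onto {6:s}
ground layer = {0:r, 1:s}
drop-orders for the pieces not yet dropped (sum over which currently-grounded one goes next):
  1 to go: {5} 1  {7} 1
  2 to go: {4,5} 1  {5,7} 2  {6,7} 1
  3 to go: {2,4,5} 1  {3,6,7} 1  {4,5,7} 3  {5,6,7} 3
  4 to go: {0,2,4,5} 1  {1,3,6,7} 1  {2,4,5,7} 4  {3,5,6,7} 4  {4,5,6,7} 6
  5 to go: {0,2,4,5,7} 5  {1,3,5,6,7} 5  {2,4,5,6,7} 10  {3,4,5,6,7} 10
  6 to go: {0,2,4,5,6,7} 15  {1,3,4,5,6,7} 15  {2,3,4,5,6,7} 20
  if 0:r drops first: 35 orders
  if 1:s drops first: 35 orders
heap linearizations: 70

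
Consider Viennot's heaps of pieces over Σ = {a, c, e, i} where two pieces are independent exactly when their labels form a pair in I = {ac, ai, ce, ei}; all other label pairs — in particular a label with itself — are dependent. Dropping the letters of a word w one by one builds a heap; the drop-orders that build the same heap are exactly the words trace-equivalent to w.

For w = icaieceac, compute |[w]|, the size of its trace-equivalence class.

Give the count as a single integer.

126

drop 0:i onto floor
drop 1:c onto {0:i}
drop 2:a onto floor
drop 3:i onto {1:c}
drop 4:e onto {2:a}
drop 5:c onto {3:i}
drop 6:e onto {4:e}
drop 7:a onto {6:e}
drop 8:c onto {5:c}
ground layer = {0:i, 2:a}
drop-orders for the pieces not yet dropped (sum over which currently-grounded one goes next):
  1 to go: {7} 1  {8} 1
  2 to go: {5,8} 1  {6,7} 1  {7,8} 2
  3 to go: {3,5,8} 1  {4,6,7} 1  {5,7,8} 3  {6,7,8} 3
  4 to go: {1,3,5,8} 1  {2,4,6,7} 1  {3,5,7,8} 4  {4,6,7,8} 4  {5,6,7,8} 6
  5 to go: {0,1,3,5,8} 1  {1,3,5,7,8} 5  {2,4,6,7,8} 5  {3,5,6,7,8} 10  {4,5,6,7,8} 10
  6 to go: {0,1,3,5,7,8} 6  {1,3,5,6,7,8} 15  {2,4,5,6,7,8} 15  {3,4,5,6,7,8} 20
  7 to go: {0,1,3,5,6,7,8} 21  {1,3,4,5,6,7,8} 35  {2,3,4,5,6,7,8} 35
  if 0:i drops first: 70 orders
  if 2:a drops first: 56 orders
heap linearizations: 126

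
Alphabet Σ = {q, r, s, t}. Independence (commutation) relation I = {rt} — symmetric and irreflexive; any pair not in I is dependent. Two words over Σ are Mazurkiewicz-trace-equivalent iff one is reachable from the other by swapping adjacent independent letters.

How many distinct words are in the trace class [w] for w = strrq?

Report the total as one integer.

3

#0=s has no predecessor
#1=t depends on [0:s]
#2=r depends on [0:s]
#3=r depends on [2:r]
#4=q depends on [1:t, 3:r]
sources: [0:s]
N(rest) = Σ N(rest − s) over sources s of rest; N(one piece) = 1:
  size 1 → [4]=1
  size 2 → [1,4]=1  [3,4]=1
  size 3 → [1,3,4]=2  [2,3,4]=1
  first=0(s) contributes 3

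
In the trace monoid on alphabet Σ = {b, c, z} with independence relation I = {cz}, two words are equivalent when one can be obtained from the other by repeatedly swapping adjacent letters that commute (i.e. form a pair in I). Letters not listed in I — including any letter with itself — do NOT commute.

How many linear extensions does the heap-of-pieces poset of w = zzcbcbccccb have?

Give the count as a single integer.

drop 0:z onto floor
drop 1:z onto {0:z}
drop 2:c onto floor
drop 3:b onto {1:z, 2:c}
drop 4:c onto {3:b}
drop 5:b onto {4:c}
drop 6:c onto {5:b}
drop 7:c onto {6:c}
drop 8:c onto {7:c}
drop 9:c onto {8:c}
drop 10:b onto {9:c}
ground layer = {0:z, 2:c}
drop-orders for the pieces not yet dropped (sum over which currently-grounded one goes next):
  1 to go: {10} 1
  2 to go: {9,10} 1
  3 to go: {8,9,10} 1
  4 to go: {7,8,9,10} 1
  5 to go: {6,7,8,9,10} 1
  6 to go: {5,6,7,8,9,10} 1
  7 to go: {4,5,6,7,8,9,10} 1
  8 to go: {3,4,5,6,7,8,9,10} 1
  9 to go: {1,3,4,5,6,7,8,9,10} 1  {2,3,4,5,6,7,8,9,10} 1
  if 0:z drops first: 2 orders
  if 2:c drops first: 1 orders
heap linearizations: 3

3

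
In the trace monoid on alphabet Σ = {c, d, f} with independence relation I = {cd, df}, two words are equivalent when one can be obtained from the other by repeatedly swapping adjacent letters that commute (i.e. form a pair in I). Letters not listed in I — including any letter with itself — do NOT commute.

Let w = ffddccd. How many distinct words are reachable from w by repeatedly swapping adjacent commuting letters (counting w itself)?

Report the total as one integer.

35

drop 0:f onto floor
drop 1:f onto {0:f}
drop 2:d onto floor
drop 3:d onto {2:d}
drop 4:c onto {1:f}
drop 5:c onto {4:c}
drop 6:d onto {3:d}
ground layer = {0:f, 2:d}
drop-orders for the pieces not yet dropped (sum over which currently-grounded one goes next):
  1 to go: {5} 1  {6} 1
  2 to go: {3,6} 1  {4,5} 1  {5,6} 2
  3 to go: {1,4,5} 1  {2,3,6} 1  {3,5,6} 3  {4,5,6} 3
  4 to go: {0,1,4,5} 1  {1,4,5,6} 4  {2,3,5,6} 4  {3,4,5,6} 6
  5 to go: {0,1,4,5,6} 5  {1,3,4,5,6} 10  {2,3,4,5,6} 10
  if 0:f drops first: 20 orders
  if 2:d drops first: 15 orders
heap linearizations: 35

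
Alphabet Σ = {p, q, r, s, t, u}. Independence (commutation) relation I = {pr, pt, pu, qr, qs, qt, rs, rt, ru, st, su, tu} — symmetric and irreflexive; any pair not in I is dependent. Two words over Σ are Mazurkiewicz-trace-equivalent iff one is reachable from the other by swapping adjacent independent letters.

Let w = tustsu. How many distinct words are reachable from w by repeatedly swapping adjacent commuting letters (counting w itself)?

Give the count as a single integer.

drop 0:t onto floor
drop 1:u onto floor
drop 2:s onto floor
drop 3:t onto {0:t}
drop 4:s onto {2:s}
drop 5:u onto {1:u}
ground layer = {0:t, 1:u, 2:s}
drop-orders for the pieces not yet dropped (sum over which currently-grounded one goes next):
  1 to go: {3} 1  {4} 1  {5} 1
  2 to go: {0,3} 1  {1,5} 1  {2,4} 1  {3,4} 2  {3,5} 2  {4,5} 2
  3 to go: {0,3,4} 3  {0,3,5} 3  {1,3,5} 3  {1,4,5} 3  {2,3,4} 3  {2,4,5} 3  {3,4,5} 6
  4 to go: {0,1,3,5} 6  {0,2,3,4} 6  {0,3,4,5} 12  {1,2,4,5} 6  {1,3,4,5} 12  {2,3,4,5} 12
  if 0:t drops first: 30 orders
  if 1:u drops first: 30 orders
  if 2:s drops first: 30 orders
heap linearizations: 90

90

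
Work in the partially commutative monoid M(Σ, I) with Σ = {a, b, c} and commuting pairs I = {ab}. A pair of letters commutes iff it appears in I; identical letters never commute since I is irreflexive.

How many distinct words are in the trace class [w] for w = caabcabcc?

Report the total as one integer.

6

piece 0:c — minimal
piece 1:a rests on {0:c}
piece 2:a rests on {1:a}
piece 3:b rests on {0:c}
piece 4:c rests on {2:a, 3:b}
piece 5:a rests on {4:c}
piece 6:b rests on {4:c}
piece 7:c rests on {5:a, 6:b}
piece 8:c rests on {7:c}
minimal pieces: {0:c}
ways to finish when only these pieces remain (= sum over removing one remaining piece with nothing left below it):
  1 left: {8}→1
  2 left: {7,8}→1
  3 left: {5,7,8}→1  {6,7,8}→1
  4 left: {5,6,7,8}→2
  5 left: {4,5,6,7,8}→2
  6 left: {2,4,5,6,7,8}→2  {3,4,5,6,7,8}→2
  7 left: {1,2,4,5,6,7,8}→2  {2,3,4,5,6,7,8}→4
  placing 0:c first → 6 extensions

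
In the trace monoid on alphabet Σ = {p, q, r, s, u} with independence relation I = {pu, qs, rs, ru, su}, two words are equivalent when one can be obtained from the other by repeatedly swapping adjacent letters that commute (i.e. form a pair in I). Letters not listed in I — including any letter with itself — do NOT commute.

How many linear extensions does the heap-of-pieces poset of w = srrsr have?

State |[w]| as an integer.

piece 0:s — minimal
piece 1:r — minimal
piece 2:r rests on {1:r}
piece 3:s rests on {0:s}
piece 4:r rests on {2:r}
minimal pieces: {0:s, 1:r}
ways to finish when only these pieces remain (= sum over removing one remaining piece with nothing left below it):
  1 left: {3}→1  {4}→1
  2 left: {0,3}→1  {2,4}→1  {3,4}→2
  3 left: {0,3,4}→3  {1,2,4}→1  {2,3,4}→3
  placing 0:s first → 4 extensions
  placing 1:r first → 6 extensions
total linear extensions = 10

10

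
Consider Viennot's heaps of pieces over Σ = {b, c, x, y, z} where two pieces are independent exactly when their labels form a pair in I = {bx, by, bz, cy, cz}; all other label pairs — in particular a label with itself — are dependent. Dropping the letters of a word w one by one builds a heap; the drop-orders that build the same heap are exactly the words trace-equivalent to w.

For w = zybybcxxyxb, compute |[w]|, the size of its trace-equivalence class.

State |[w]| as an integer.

115

0(z) covers ∅
1(y) covers 0:z
2(b) covers ∅
3(y) covers 1:y
4(b) covers 2:b
5(c) covers 4:b
6(x) covers 3:y, 5:c
7(x) covers 6:x
8(y) covers 7:x
9(x) covers 8:y
10(b) covers 5:c
floor of heap: 0:z, 2:b
completions by unplaced set U, small U first (add the entries for U minus each lowest piece of U):
  |U|=1: {9}:1  {10}:1
  |U|=2: {8,9}:1  {9,10}:2
  |U|=3: {7,8,9}:1  {8,9,10}:3
  |U|=4: {6,7,8,9}:1  {7,8,9,10}:4
  |U|=5: {3,6,7,8,9}:1  {6,7,8,9,10}:5
  |U|=6: {1,3,6,7,8,9}:1  {3,6,7,8,9,10}:6  {5,6,7,8,9,10}:5
  |U|=7: {0,1,3,6,7,8,9}:1  {1,3,6,7,8,9,10}:7  {3,5,6,7,8,9,10}:11  {4,5,6,7,8,9,10}:5
  |U|=8: {0,1,3,6,7,8,9,10}:8  {1,3,5,6,7,8,9,10}:18  {2,4,5,6,7,8,9,10}:5  {3,4,5,6,7,8,9,10}:16
  |U|=9: {0,1,3,5,6,7,8,9,10}:26  {1,3,4,5,6,7,8,9,10}:34  {2,3,4,5,6,7,8,9,10}:21
  start at 0(z): 55
  start at 2(b): 60
sum over floor = 115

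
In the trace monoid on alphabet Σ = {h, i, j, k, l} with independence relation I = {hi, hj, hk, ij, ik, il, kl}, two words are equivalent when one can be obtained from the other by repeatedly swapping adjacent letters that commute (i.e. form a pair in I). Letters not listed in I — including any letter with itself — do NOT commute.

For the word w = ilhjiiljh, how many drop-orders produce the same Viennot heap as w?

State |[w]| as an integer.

336

0(i) covers ∅
1(l) covers ∅
2(h) covers 1:l
3(j) covers 1:l
4(i) covers 0:i
5(i) covers 4:i
6(l) covers 2:h, 3:j
7(j) covers 6:l
8(h) covers 6:l
floor of heap: 0:i, 1:l
completions by unplaced set U, small U first (add the entries for U minus each lowest piece of U):
  |U|=1: {5}:1  {7}:1  {8}:1
  |U|=2: {4,5}:1  {5,7}:2  {5,8}:2  {7,8}:2
  |U|=3: {0,4,5}:1  {4,5,7}:3  {4,5,8}:3  {5,7,8}:6  {6,7,8}:2
  |U|=4: {0,4,5,7}:4  {0,4,5,8}:4  {2,6,7,8}:2  {3,6,7,8}:2  {4,5,7,8}:12  {5,6,7,8}:8
  |U|=5: {0,4,5,7,8}:20  {2,3,6,7,8}:4  {2,5,6,7,8}:10  {3,5,6,7,8}:10  {4,5,6,7,8}:20
  |U|=6: {0,4,5,6,7,8}:40  {1,2,3,6,7,8}:4  {2,3,5,6,7,8}:24  {2,4,5,6,7,8}:30  {3,4,5,6,7,8}:30
  |U|=7: {0,2,4,5,6,7,8}:70  {0,3,4,5,6,7,8}:70  {1,2,3,5,6,7,8}:28  {2,3,4,5,6,7,8}:84
  start at 0(i): 112
  start at 1(l): 224
sum over floor = 336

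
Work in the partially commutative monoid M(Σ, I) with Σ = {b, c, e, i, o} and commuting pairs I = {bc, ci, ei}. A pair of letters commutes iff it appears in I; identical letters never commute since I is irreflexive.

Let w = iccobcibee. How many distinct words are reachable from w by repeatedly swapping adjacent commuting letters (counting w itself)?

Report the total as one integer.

piece 0:i — minimal
piece 1:c — minimal
piece 2:c rests on {1:c}
piece 3:o rests on {0:i, 2:c}
piece 4:b rests on {3:o}
piece 5:c rests on {3:o}
piece 6:i rests on {4:b}
piece 7:b rests on {6:i}
piece 8:e rests on {5:c, 7:b}
piece 9:e rests on {8:e}
minimal pieces: {0:i, 1:c}
ways to finish when only these pieces remain (= sum over removing one remaining piece with nothing left below it):
  1 left: {9}→1
  2 left: {8,9}→1
  3 left: {5,8,9}→1  {7,8,9}→1
  4 left: {5,7,8,9}→2  {6,7,8,9}→1
  5 left: {4,6,7,8,9}→1  {5,6,7,8,9}→3
  6 left: {4,5,6,7,8,9}→4
  7 left: {3,4,5,6,7,8,9}→4
  8 left: {0,3,4,5,6,7,8,9}→4  {2,3,4,5,6,7,8,9}→4
  placing 0:i first → 4 extensions
  placing 1:c first → 8 extensions
total linear extensions = 12

12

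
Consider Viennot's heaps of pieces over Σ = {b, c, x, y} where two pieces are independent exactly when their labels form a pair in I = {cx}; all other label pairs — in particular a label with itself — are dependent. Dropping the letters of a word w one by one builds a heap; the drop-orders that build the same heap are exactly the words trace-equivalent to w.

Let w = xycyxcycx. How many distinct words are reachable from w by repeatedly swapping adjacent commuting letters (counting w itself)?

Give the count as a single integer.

4

drop 0:x onto floor
drop 1:y onto {0:x}
drop 2:c onto {1:y}
drop 3:y onto {2:c}
drop 4:x onto {3:y}
drop 5:c onto {3:y}
drop 6:y onto {4:x, 5:c}
drop 7:c onto {6:y}
drop 8:x onto {6:y}
ground layer = {0:x}
drop-orders for the pieces not yet dropped (sum over which currently-grounded one goes next):
  1 to go: {7} 1  {8} 1
  2 to go: {7,8} 2
  3 to go: {6,7,8} 2
  4 to go: {4,6,7,8} 2  {5,6,7,8} 2
  5 to go: {4,5,6,7,8} 4
  6 to go: {3,4,5,6,7,8} 4
  7 to go: {2,3,4,5,6,7,8} 4
  if 0:x drops first: 4 orders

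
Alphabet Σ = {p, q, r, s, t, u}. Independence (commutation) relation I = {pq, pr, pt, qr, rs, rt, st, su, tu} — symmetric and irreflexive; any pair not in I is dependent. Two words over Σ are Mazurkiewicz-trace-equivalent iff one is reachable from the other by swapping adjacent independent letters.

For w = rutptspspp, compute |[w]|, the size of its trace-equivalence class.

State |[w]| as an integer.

piece 0:r — minimal
piece 1:u rests on {0:r}
piece 2:t — minimal
piece 3:p rests on {1:u}
piece 4:t rests on {2:t}
piece 5:s rests on {3:p}
piece 6:p rests on {5:s}
piece 7:s rests on {6:p}
piece 8:p rests on {7:s}
piece 9:p rests on {8:p}
minimal pieces: {0:r, 2:t}
ways to finish when only these pieces remain (= sum over removing one remaining piece with nothing left below it):
  1 left: {4}→1  {9}→1
  2 left: {2,4}→1  {4,9}→2  {8,9}→1
  3 left: {2,4,9}→3  {4,8,9}→3  {7,8,9}→1
  4 left: {2,4,8,9}→6  {4,7,8,9}→4  {6,7,8,9}→1
  5 left: {2,4,7,8,9}→10  {4,6,7,8,9}→5  {5,6,7,8,9}→1
  6 left: {2,4,6,7,8,9}→15  {3,5,6,7,8,9}→1  {4,5,6,7,8,9}→6
  7 left: {1,3,5,6,7,8,9}→1  {2,4,5,6,7,8,9}→21  {3,4,5,6,7,8,9}→7
  8 left: {0,1,3,5,6,7,8,9}→1  {1,3,4,5,6,7,8,9}→8  {2,3,4,5,6,7,8,9}→28
  placing 0:r first → 36 extensions
  placing 2:t first → 9 extensions
total linear extensions = 45

45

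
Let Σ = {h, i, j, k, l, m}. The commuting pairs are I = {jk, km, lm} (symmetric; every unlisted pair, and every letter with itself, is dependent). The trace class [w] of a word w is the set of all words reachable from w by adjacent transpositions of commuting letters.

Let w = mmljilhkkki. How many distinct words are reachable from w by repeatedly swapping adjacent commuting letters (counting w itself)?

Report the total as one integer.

3

piece 0:m — minimal
piece 1:m rests on {0:m}
piece 2:l — minimal
piece 3:j rests on {1:m, 2:l}
piece 4:i rests on {3:j}
piece 5:l rests on {4:i}
piece 6:h rests on {5:l}
piece 7:k rests on {6:h}
piece 8:k rests on {7:k}
piece 9:k rests on {8:k}
piece 10:i rests on {9:k}
minimal pieces: {0:m, 2:l}
ways to finish when only these pieces remain (= sum over removing one remaining piece with nothing left below it):
  1 left: {10}→1
  2 left: {9,10}→1
  3 left: {8,9,10}→1
  4 left: {7,8,9,10}→1
  5 left: {6,7,8,9,10}→1
  6 left: {5,6,7,8,9,10}→1
  7 left: {4,5,6,7,8,9,10}→1
  8 left: {3,4,5,6,7,8,9,10}→1
  9 left: {1,3,4,5,6,7,8,9,10}→1  {2,3,4,5,6,7,8,9,10}→1
  placing 0:m first → 2 extensions
  placing 2:l first → 1 extensions
total linear extensions = 3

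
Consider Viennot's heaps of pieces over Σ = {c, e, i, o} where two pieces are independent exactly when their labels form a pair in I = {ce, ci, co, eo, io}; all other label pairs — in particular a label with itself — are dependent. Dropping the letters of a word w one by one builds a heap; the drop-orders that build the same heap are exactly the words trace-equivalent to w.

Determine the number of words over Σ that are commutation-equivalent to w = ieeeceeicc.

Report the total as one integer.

120

piece 0:i — minimal
piece 1:e rests on {0:i}
piece 2:e rests on {1:e}
piece 3:e rests on {2:e}
piece 4:c — minimal
piece 5:e rests on {3:e}
piece 6:e rests on {5:e}
piece 7:i rests on {6:e}
piece 8:c rests on {4:c}
piece 9:c rests on {8:c}
minimal pieces: {0:i, 4:c}
ways to finish when only these pieces remain (= sum over removing one remaining piece with nothing left below it):
  1 left: {7}→1  {9}→1
  2 left: {6,7}→1  {7,9}→2  {8,9}→1
  3 left: {4,8,9}→1  {5,6,7}→1  {6,7,9}→3  {7,8,9}→3
  4 left: {3,5,6,7}→1  {4,7,8,9}→4  {5,6,7,9}→4  {6,7,8,9}→6
  5 left: {2,3,5,6,7}→1  {3,5,6,7,9}→5  {4,6,7,8,9}→10  {5,6,7,8,9}→10
  6 left: {1,2,3,5,6,7}→1  {2,3,5,6,7,9}→6  {3,5,6,7,8,9}→15  {4,5,6,7,8,9}→20
  7 left: {0,1,2,3,5,6,7}→1  {1,2,3,5,6,7,9}→7  {2,3,5,6,7,8,9}→21  {3,4,5,6,7,8,9}→35
  8 left: {0,1,2,3,5,6,7,9}→8  {1,2,3,5,6,7,8,9}→28  {2,3,4,5,6,7,8,9}→56
  placing 0:i first → 84 extensions
  placing 4:c first → 36 extensions
total linear extensions = 120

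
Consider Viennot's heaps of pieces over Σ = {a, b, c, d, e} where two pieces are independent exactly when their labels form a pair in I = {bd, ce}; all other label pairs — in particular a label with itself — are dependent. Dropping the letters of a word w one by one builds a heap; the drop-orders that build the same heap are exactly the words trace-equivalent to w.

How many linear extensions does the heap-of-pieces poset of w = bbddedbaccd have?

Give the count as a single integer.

piece 0:b — minimal
piece 1:b rests on {0:b}
piece 2:d — minimal
piece 3:d rests on {2:d}
piece 4:e rests on {1:b, 3:d}
piece 5:d rests on {4:e}
piece 6:b rests on {4:e}
piece 7:a rests on {5:d, 6:b}
piece 8:c rests on {7:a}
piece 9:c rests on {8:c}
piece 10:d rests on {9:c}
minimal pieces: {0:b, 2:d}
ways to finish when only these pieces remain (= sum over removing one remaining piece with nothing left below it):
  1 left: {10}→1
  2 left: {9,10}→1
  3 left: {8,9,10}→1
  4 left: {7,8,9,10}→1
  5 left: {5,7,8,9,10}→1  {6,7,8,9,10}→1
  6 left: {5,6,7,8,9,10}→2
  7 left: {4,5,6,7,8,9,10}→2
  8 left: {1,4,5,6,7,8,9,10}→2  {3,4,5,6,7,8,9,10}→2
  9 left: {0,1,4,5,6,7,8,9,10}→2  {1,3,4,5,6,7,8,9,10}→4  {2,3,4,5,6,7,8,9,10}→2
  placing 0:b first → 6 extensions
  placing 2:d first → 6 extensions
total linear extensions = 12

12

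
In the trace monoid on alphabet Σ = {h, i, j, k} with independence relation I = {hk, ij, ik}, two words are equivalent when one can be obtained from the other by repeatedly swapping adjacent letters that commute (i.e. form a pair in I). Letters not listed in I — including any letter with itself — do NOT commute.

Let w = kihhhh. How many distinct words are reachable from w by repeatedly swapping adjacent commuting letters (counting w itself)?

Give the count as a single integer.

6

piece 0:k — minimal
piece 1:i — minimal
piece 2:h rests on {1:i}
piece 3:h rests on {2:h}
piece 4:h rests on {3:h}
piece 5:h rests on {4:h}
minimal pieces: {0:k, 1:i}
ways to finish when only these pieces remain (= sum over removing one remaining piece with nothing left below it):
  1 left: {0}→1  {5}→1
  2 left: {0,5}→2  {4,5}→1
  3 left: {0,4,5}→3  {3,4,5}→1
  4 left: {0,3,4,5}→4  {2,3,4,5}→1
  placing 0:k first → 1 extensions
  placing 1:i first → 5 extensions
total linear extensions = 6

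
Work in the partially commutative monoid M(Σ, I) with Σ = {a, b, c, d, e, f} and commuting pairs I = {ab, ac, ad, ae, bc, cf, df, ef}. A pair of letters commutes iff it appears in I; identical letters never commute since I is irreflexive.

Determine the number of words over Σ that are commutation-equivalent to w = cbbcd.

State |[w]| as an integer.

0(c) covers ∅
1(b) covers ∅
2(b) covers 1:b
3(c) covers 0:c
4(d) covers 2:b, 3:c
floor of heap: 0:c, 1:b
completions by unplaced set U, small U first (add the entries for U minus each lowest piece of U):
  |U|=1: {4}:1
  |U|=2: {2,4}:1  {3,4}:1
  |U|=3: {0,3,4}:1  {1,2,4}:1  {2,3,4}:2
  start at 0(c): 3
  start at 1(b): 3
sum over floor = 6

6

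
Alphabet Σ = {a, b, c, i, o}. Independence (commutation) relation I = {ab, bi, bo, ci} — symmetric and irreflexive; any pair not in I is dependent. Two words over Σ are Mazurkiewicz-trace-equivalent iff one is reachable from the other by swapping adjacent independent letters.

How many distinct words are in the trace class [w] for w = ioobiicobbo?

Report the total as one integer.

146

0(i) covers ∅
1(o) covers 0:i
2(o) covers 1:o
3(b) covers ∅
4(i) covers 2:o
5(i) covers 4:i
6(c) covers 2:o, 3:b
7(o) covers 5:i, 6:c
8(b) covers 6:c
9(b) covers 8:b
10(o) covers 7:o
floor of heap: 0:i, 3:b
completions by unplaced set U, small U first (add the entries for U minus each lowest piece of U):
  |U|=1: {9}:1  {10}:1
  |U|=2: {7,10}:1  {8,9}:1  {9,10}:2
  |U|=3: {5,7,10}:1  {7,9,10}:3  {8,9,10}:3
  |U|=4: {4,5,7,10}:1  {5,7,9,10}:4  {7,8,9,10}:6
  |U|=5: {4,5,7,9,10}:5  {5,7,8,9,10}:10  {6,7,8,9,10}:6
  |U|=6: {3,6,7,8,9,10}:6  {4,5,7,8,9,10}:15  {5,6,7,8,9,10}:16
  |U|=7: {3,5,6,7,8,9,10}:22  {4,5,6,7,8,9,10}:31
  |U|=8: {2,4,5,6,7,8,9,10}:31  {3,4,5,6,7,8,9,10}:53
  |U|=9: {1,2,4,5,6,7,8,9,10}:31  {2,3,4,5,6,7,8,9,10}:84
  start at 0(i): 115
  start at 3(b): 31
sum over floor = 146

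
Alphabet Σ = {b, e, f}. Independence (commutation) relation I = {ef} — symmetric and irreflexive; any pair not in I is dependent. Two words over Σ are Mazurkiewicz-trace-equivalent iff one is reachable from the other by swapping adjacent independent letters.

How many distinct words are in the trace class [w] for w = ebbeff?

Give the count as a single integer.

3

0(e) covers ∅
1(b) covers 0:e
2(b) covers 1:b
3(e) covers 2:b
4(f) covers 2:b
5(f) covers 4:f
floor of heap: 0:e
completions by unplaced set U, small U first (add the entries for U minus each lowest piece of U):
  |U|=1: {3}:1  {5}:1
  |U|=2: {3,5}:2  {4,5}:1
  |U|=3: {3,4,5}:3
  |U|=4: {2,3,4,5}:3
  start at 0(e): 3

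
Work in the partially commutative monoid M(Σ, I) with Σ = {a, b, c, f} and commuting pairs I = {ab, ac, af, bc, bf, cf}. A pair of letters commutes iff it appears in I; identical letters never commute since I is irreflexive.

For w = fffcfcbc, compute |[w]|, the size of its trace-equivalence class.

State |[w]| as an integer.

280

piece 0:f — minimal
piece 1:f rests on {0:f}
piece 2:f rests on {1:f}
piece 3:c — minimal
piece 4:f rests on {2:f}
piece 5:c rests on {3:c}
piece 6:b — minimal
piece 7:c rests on {5:c}
minimal pieces: {0:f, 3:c, 6:b}
ways to finish when only these pieces remain (= sum over removing one remaining piece with nothing left below it):
  1 left: {4}→1  {6}→1  {7}→1
  2 left: {2,4}→1  {4,6}→2  {4,7}→2  {5,7}→1  {6,7}→2
  3 left: {1,2,4}→1  {2,4,6}→3  {2,4,7}→3  {3,5,7}→1  {4,5,7}→3  {4,6,7}→6  {5,6,7}→3
  4 left: {0,1,2,4}→1  {1,2,4,6}→4  {1,2,4,7}→4  {2,4,5,7}→6  {2,4,6,7}→12  {3,4,5,7}→4  {3,5,6,7}→4  {4,5,6,7}→12
  5 left: {0,1,2,4,6}→5  {0,1,2,4,7}→5  {1,2,4,5,7}→10  {1,2,4,6,7}→20  {2,3,4,5,7}→10  {2,4,5,6,7}→30  {3,4,5,6,7}→20
  6 left: {0,1,2,4,5,7}→15  {0,1,2,4,6,7}→30  {1,2,3,4,5,7}→20  {1,2,4,5,6,7}→60  {2,3,4,5,6,7}→60
  placing 0:f first → 140 extensions
  placing 3:c first → 105 extensions
  placing 6:b first → 35 extensions
total linear extensions = 280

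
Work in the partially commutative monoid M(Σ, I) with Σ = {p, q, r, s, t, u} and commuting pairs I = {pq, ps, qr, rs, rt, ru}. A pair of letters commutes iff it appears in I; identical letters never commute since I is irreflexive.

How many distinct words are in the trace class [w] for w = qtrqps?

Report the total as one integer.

12

piece 0:q — minimal
piece 1:t rests on {0:q}
piece 2:r — minimal
piece 3:q rests on {1:t}
piece 4:p rests on {1:t, 2:r}
piece 5:s rests on {3:q}
minimal pieces: {0:q, 2:r}
ways to finish when only these pieces remain (= sum over removing one remaining piece with nothing left below it):
  1 left: {4}→1  {5}→1
  2 left: {2,4}→1  {3,5}→1  {4,5}→2
  3 left: {2,4,5}→3  {3,4,5}→3
  4 left: {1,3,4,5}→3  {2,3,4,5}→6
  placing 0:q first → 9 extensions
  placing 2:r first → 3 extensions
total linear extensions = 12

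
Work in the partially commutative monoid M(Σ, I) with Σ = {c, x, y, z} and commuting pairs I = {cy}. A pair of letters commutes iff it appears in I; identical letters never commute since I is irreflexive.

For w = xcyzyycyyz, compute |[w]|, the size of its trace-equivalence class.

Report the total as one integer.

10

piece 0:x — minimal
piece 1:c rests on {0:x}
piece 2:y rests on {0:x}
piece 3:z rests on {1:c, 2:y}
piece 4:y rests on {3:z}
piece 5:y rests on {4:y}
piece 6:c rests on {3:z}
piece 7:y rests on {5:y}
piece 8:y rests on {7:y}
piece 9:z rests on {6:c, 8:y}
minimal pieces: {0:x}
ways to finish when only these pieces remain (= sum over removing one remaining piece with nothing left below it):
  1 left: {9}→1
  2 left: {6,9}→1  {8,9}→1
  3 left: {6,8,9}→2  {7,8,9}→1
  4 left: {5,7,8,9}→1  {6,7,8,9}→3
  5 left: {4,5,7,8,9}→1  {5,6,7,8,9}→4
  6 left: {4,5,6,7,8,9}→5
  7 left: {3,4,5,6,7,8,9}→5
  8 left: {1,3,4,5,6,7,8,9}→5  {2,3,4,5,6,7,8,9}→5
  placing 0:x first → 10 extensions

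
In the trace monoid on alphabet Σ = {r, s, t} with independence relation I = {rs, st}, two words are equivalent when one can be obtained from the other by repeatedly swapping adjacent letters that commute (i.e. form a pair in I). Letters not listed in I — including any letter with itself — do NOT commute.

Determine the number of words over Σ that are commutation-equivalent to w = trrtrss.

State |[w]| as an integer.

21

drop 0:t onto floor
drop 1:r onto {0:t}
drop 2:r onto {1:r}
drop 3:t onto {2:r}
drop 4:r onto {3:t}
drop 5:s onto floor
drop 6:s onto {5:s}
ground layer = {0:t, 5:s}
drop-orders for the pieces not yet dropped (sum over which currently-grounded one goes next):
  1 to go: {4} 1  {6} 1
  2 to go: {3,4} 1  {4,6} 2  {5,6} 1
  3 to go: {2,3,4} 1  {3,4,6} 3  {4,5,6} 3
  4 to go: {1,2,3,4} 1  {2,3,4,6} 4  {3,4,5,6} 6
  5 to go: {0,1,2,3,4} 1  {1,2,3,4,6} 5  {2,3,4,5,6} 10
  if 0:t drops first: 15 orders
  if 5:s drops first: 6 orders
heap linearizations: 21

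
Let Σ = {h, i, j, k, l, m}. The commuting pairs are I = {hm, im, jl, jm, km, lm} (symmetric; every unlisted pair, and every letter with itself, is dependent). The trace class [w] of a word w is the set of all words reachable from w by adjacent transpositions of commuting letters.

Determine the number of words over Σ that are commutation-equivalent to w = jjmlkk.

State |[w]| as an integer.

0(j) covers ∅
1(j) covers 0:j
2(m) covers ∅
3(l) covers ∅
4(k) covers 1:j, 3:l
5(k) covers 4:k
floor of heap: 0:j, 2:m, 3:l
completions by unplaced set U, small U first (add the entries for U minus each lowest piece of U):
  |U|=1: {2}:1  {5}:1
  |U|=2: {2,5}:2  {4,5}:1
  |U|=3: {1,4,5}:1  {2,4,5}:3  {3,4,5}:1
  |U|=4: {0,1,4,5}:1  {1,2,4,5}:4  {1,3,4,5}:2  {2,3,4,5}:4
  start at 0(j): 10
  start at 2(m): 3
  start at 3(l): 5
sum over floor = 18

18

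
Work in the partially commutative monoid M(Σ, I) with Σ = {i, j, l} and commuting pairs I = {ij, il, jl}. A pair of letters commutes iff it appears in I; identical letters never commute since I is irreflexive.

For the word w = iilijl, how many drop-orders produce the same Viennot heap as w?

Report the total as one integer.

piece 0:i — minimal
piece 1:i rests on {0:i}
piece 2:l — minimal
piece 3:i rests on {1:i}
piece 4:j — minimal
piece 5:l rests on {2:l}
minimal pieces: {0:i, 2:l, 4:j}
ways to finish when only these pieces remain (= sum over removing one remaining piece with nothing left below it):
  1 left: {3}→1  {4}→1  {5}→1
  2 left: {1,3}→1  {2,5}→1  {3,4}→2  {3,5}→2  {4,5}→2
  3 left: {0,1,3}→1  {1,3,4}→3  {1,3,5}→3  {2,3,5}→3  {2,4,5}→3  {3,4,5}→6
  4 left: {0,1,3,4}→4  {0,1,3,5}→4  {1,2,3,5}→6  {1,3,4,5}→12  {2,3,4,5}→12
  placing 0:i first → 30 extensions
  placing 2:l first → 20 extensions
  placing 4:j first → 10 extensions
total linear extensions = 60

60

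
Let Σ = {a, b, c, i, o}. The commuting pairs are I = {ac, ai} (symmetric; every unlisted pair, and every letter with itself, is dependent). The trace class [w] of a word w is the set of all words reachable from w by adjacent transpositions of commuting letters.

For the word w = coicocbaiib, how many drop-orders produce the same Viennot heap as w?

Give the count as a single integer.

0(c) covers ∅
1(o) covers 0:c
2(i) covers 1:o
3(c) covers 2:i
4(o) covers 3:c
5(c) covers 4:o
6(b) covers 5:c
7(a) covers 6:b
8(i) covers 6:b
9(i) covers 8:i
10(b) covers 7:a, 9:i
floor of heap: 0:c
completions by unplaced set U, small U first (add the entries for U minus each lowest piece of U):
  |U|=1: {10}:1
  |U|=2: {7,10}:1  {9,10}:1
  |U|=3: {7,9,10}:2  {8,9,10}:1
  |U|=4: {7,8,9,10}:3
  |U|=5: {6,7,8,9,10}:3
  |U|=6: {5,6,7,8,9,10}:3
  |U|=7: {4,5,6,7,8,9,10}:3
  |U|=8: {3,4,5,6,7,8,9,10}:3
  |U|=9: {2,3,4,5,6,7,8,9,10}:3
  start at 0(c): 3

3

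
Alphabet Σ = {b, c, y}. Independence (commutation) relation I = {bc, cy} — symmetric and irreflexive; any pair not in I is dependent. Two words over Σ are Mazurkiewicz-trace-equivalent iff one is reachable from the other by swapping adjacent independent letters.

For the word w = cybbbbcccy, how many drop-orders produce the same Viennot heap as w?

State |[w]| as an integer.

210

piece 0:c — minimal
piece 1:y — minimal
piece 2:b rests on {1:y}
piece 3:b rests on {2:b}
piece 4:b rests on {3:b}
piece 5:b rests on {4:b}
piece 6:c rests on {0:c}
piece 7:c rests on {6:c}
piece 8:c rests on {7:c}
piece 9:y rests on {5:b}
minimal pieces: {0:c, 1:y}
ways to finish when only these pieces remain (= sum over removing one remaining piece with nothing left below it):
  1 left: {8}→1  {9}→1
  2 left: {5,9}→1  {7,8}→1  {8,9}→2
  3 left: {4,5,9}→1  {5,8,9}→3  {6,7,8}→1  {7,8,9}→3
  4 left: {0,6,7,8}→1  {3,4,5,9}→1  {4,5,8,9}→4  {5,7,8,9}→6  {6,7,8,9}→4
  5 left: {0,6,7,8,9}→5  {2,3,4,5,9}→1  {3,4,5,8,9}→5  {4,5,7,8,9}→10  {5,6,7,8,9}→10
  6 left: {0,5,6,7,8,9}→15  {1,2,3,4,5,9}→1  {2,3,4,5,8,9}→6  {3,4,5,7,8,9}→15  {4,5,6,7,8,9}→20
  7 left: {0,4,5,6,7,8,9}→35  {1,2,3,4,5,8,9}→7  {2,3,4,5,7,8,9}→21  {3,4,5,6,7,8,9}→35
  8 left: {0,3,4,5,6,7,8,9}→70  {1,2,3,4,5,7,8,9}→28  {2,3,4,5,6,7,8,9}→56
  placing 0:c first → 84 extensions
  placing 1:y first → 126 extensions
total linear extensions = 210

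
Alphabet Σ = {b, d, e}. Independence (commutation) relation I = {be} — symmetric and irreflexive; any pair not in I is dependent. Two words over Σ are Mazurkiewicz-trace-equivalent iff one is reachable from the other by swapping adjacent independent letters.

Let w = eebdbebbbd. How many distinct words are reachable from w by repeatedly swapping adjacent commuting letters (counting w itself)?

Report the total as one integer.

piece 0:e — minimal
piece 1:e rests on {0:e}
piece 2:b — minimal
piece 3:d rests on {1:e, 2:b}
piece 4:b rests on {3:d}
piece 5:e rests on {3:d}
piece 6:b rests on {4:b}
piece 7:b rests on {6:b}
piece 8:b rests on {7:b}
piece 9:d rests on {5:e, 8:b}
minimal pieces: {0:e, 2:b}
ways to finish when only these pieces remain (= sum over removing one remaining piece with nothing left below it):
  1 left: {9}→1
  2 left: {5,9}→1  {8,9}→1
  3 left: {5,8,9}→2  {7,8,9}→1
  4 left: {5,7,8,9}→3  {6,7,8,9}→1
  5 left: {4,6,7,8,9}→1  {5,6,7,8,9}→4
  6 left: {4,5,6,7,8,9}→5
  7 left: {3,4,5,6,7,8,9}→5
  8 left: {1,3,4,5,6,7,8,9}→5  {2,3,4,5,6,7,8,9}→5
  placing 0:e first → 10 extensions
  placing 2:b first → 5 extensions
total linear extensions = 15

15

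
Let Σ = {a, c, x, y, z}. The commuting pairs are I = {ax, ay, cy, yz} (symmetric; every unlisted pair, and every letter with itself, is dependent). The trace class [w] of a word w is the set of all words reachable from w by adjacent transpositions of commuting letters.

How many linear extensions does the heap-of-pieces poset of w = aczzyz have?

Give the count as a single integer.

drop 0:a onto floor
drop 1:c onto {0:a}
drop 2:z onto {1:c}
drop 3:z onto {2:z}
drop 4:y onto floor
drop 5:z onto {3:z}
ground layer = {0:a, 4:y}
drop-orders for the pieces not yet dropped (sum over which currently-grounded one goes next):
  1 to go: {4} 1  {5} 1
  2 to go: {3,5} 1  {4,5} 2
  3 to go: {2,3,5} 1  {3,4,5} 3
  4 to go: {1,2,3,5} 1  {2,3,4,5} 4
  if 0:a drops first: 5 orders
  if 4:y drops first: 1 orders
heap linearizations: 6

6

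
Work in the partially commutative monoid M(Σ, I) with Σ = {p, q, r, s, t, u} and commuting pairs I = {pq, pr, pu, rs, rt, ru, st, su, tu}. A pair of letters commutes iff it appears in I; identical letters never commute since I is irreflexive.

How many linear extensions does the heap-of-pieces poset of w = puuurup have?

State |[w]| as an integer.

#0=p has no predecessor
#1=u has no predecessor
#2=u depends on [1:u]
#3=u depends on [2:u]
#4=r has no predecessor
#5=u depends on [3:u]
#6=p depends on [0:p]
sources: [0:p, 1:u, 4:r]
N(rest) = Σ N(rest − s) over sources s of rest; N(one piece) = 1:
  size 1 → [4]=1  [5]=1  [6]=1
  size 2 → [0,6]=1  [3,5]=1  [4,5]=2  [4,6]=2  [5,6]=2
  size 3 → [0,4,6]=3  [0,5,6]=3  [2,3,5]=1  [3,4,5]=3  [3,5,6]=3  [4,5,6]=6
  size 4 → [0,3,5,6]=6  [0,4,5,6]=12  [1,2,3,5]=1  [2,3,4,5]=4  [2,3,5,6]=4  [3,4,5,6]=12
  size 5 → [0,2,3,5,6]=10  [0,3,4,5,6]=30  [1,2,3,4,5]=5  [1,2,3,5,6]=5  [2,3,4,5,6]=20
  first=0(p) contributes 30
  first=1(u) contributes 60
  first=4(r) contributes 15
|[w]| = 105

105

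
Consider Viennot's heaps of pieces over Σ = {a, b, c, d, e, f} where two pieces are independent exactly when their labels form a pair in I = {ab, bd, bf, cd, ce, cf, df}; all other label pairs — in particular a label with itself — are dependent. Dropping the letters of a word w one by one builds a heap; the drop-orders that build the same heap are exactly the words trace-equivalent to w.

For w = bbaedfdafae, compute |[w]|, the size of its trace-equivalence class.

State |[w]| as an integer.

9

piece 0:b — minimal
piece 1:b rests on {0:b}
piece 2:a — minimal
piece 3:e rests on {1:b, 2:a}
piece 4:d rests on {3:e}
piece 5:f rests on {3:e}
piece 6:d rests on {4:d}
piece 7:a rests on {5:f, 6:d}
piece 8:f rests on {7:a}
piece 9:a rests on {8:f}
piece 10:e rests on {9:a}
minimal pieces: {0:b, 2:a}
ways to finish when only these pieces remain (= sum over removing one remaining piece with nothing left below it):
  1 left: {10}→1
  2 left: {9,10}→1
  3 left: {8,9,10}→1
  4 left: {7,8,9,10}→1
  5 left: {5,7,8,9,10}→1  {6,7,8,9,10}→1
  6 left: {4,6,7,8,9,10}→1  {5,6,7,8,9,10}→2
  7 left: {4,5,6,7,8,9,10}→3
  8 left: {3,4,5,6,7,8,9,10}→3
  9 left: {1,3,4,5,6,7,8,9,10}→3  {2,3,4,5,6,7,8,9,10}→3
  placing 0:b first → 6 extensions
  placing 2:a first → 3 extensions
total linear extensions = 9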